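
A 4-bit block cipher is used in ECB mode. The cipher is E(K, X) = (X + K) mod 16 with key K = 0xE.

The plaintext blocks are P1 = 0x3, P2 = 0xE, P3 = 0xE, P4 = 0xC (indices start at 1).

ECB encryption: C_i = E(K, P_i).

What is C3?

C3 = 0xC

C3: E(K, 0xE) = 0xC.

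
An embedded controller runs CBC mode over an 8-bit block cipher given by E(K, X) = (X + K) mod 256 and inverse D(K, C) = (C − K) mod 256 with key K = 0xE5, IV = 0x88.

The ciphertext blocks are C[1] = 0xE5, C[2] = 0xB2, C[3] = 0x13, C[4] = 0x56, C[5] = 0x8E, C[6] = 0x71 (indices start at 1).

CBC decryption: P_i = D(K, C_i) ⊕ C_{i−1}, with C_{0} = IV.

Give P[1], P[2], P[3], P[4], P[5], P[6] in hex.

P[1]: D(K, 0xE5) = 0x00; 0x00 ⊕ 0x88 = 0x88.
P[2]: D(K, 0xB2) = 0xCD; 0xCD ⊕ 0xE5 = 0x28.
P[3]: D(K, 0x13) = 0x2E; 0x2E ⊕ 0xB2 = 0x9C.
P[4]: D(K, 0x56) = 0x71; 0x71 ⊕ 0x13 = 0x62.
P[5]: D(K, 0x8E) = 0xA9; 0xA9 ⊕ 0x56 = 0xFF.
P[6]: D(K, 0x71) = 0x8C; 0x8C ⊕ 0x8E = 0x02.

P[1] = 0x88, P[2] = 0x28, P[3] = 0x9C, P[4] = 0x62, P[5] = 0xFF, P[6] = 0x02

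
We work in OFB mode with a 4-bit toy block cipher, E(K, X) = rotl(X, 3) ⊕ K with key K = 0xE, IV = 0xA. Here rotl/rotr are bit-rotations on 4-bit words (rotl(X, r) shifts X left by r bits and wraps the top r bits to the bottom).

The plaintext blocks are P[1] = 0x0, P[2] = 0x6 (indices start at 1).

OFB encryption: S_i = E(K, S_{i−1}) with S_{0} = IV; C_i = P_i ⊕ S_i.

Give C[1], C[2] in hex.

C[1]: S = E(K, 0xA) = 0xB; 0x0 ⊕ 0xB = 0xB.
C[2]: S = E(K, 0xB) = 0x3; 0x6 ⊕ 0x3 = 0x5.

C[1] = 0xB, C[2] = 0x5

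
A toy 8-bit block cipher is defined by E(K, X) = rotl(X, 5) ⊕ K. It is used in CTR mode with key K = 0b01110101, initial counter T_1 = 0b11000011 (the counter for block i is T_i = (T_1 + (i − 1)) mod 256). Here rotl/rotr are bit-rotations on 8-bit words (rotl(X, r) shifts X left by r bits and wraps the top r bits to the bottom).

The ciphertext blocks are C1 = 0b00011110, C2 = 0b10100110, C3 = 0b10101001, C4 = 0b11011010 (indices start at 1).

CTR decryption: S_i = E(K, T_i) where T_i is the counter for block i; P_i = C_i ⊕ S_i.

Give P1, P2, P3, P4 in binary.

P1: T = 0b11000011, S = E(K, T) = 0b00001101; 0b00011110 ⊕ 0b00001101 = 0b00010011.
P2: T = 0b11000100, S = E(K, T) = 0b11101101; 0b10100110 ⊕ 0b11101101 = 0b01001011.
P3: T = 0b11000101, S = E(K, T) = 0b11001101; 0b10101001 ⊕ 0b11001101 = 0b01100100.
P4: T = 0b11000110, S = E(K, T) = 0b10101101; 0b11011010 ⊕ 0b10101101 = 0b01110111.

P1 = 0b00010011, P2 = 0b01001011, P3 = 0b01100100, P4 = 0b01110111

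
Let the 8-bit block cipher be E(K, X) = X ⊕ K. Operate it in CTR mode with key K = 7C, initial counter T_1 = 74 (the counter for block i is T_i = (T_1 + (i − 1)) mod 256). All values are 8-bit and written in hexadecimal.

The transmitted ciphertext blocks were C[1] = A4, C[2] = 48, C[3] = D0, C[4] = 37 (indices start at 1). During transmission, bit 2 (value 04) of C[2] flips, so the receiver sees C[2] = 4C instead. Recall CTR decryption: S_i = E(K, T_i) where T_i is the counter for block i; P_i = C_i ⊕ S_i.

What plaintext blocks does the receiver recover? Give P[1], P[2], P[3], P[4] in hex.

P[1] = AC, P[2] = 45, P[3] = DA, P[4] = 3C

Only C[2] changed, to 4C. In CTR, a change in C_i flips the same bit in P_i only; the keystream is unaffected. Decrypting the received ciphertext:
P[1]: T = 74, S = E(K, T) = 08; A4 ⊕ 08 = AC.
P[2]: T = 75, S = E(K, T) = 09; 4C ⊕ 09 = 45.
P[3]: T = 76, S = E(K, T) = 0A; D0 ⊕ 0A = DA.
P[4]: T = 77, S = E(K, T) = 0B; 37 ⊕ 0B = 3C.
Blocks that differ from the original plaintext: P[2].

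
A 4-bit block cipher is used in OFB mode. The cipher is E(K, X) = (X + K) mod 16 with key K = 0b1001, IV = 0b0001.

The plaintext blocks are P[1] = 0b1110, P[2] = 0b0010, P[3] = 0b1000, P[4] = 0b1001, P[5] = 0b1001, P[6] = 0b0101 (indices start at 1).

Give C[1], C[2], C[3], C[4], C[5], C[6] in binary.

OFB encryption: S_i = E(K, S_{i−1}) with S_{0} = IV; C_i = P_i ⊕ S_i.
C[1]: S = E(K, 0b0001) = 0b1010; 0b1110 ⊕ 0b1010 = 0b0100.
C[2]: S = E(K, 0b1010) = 0b0011; 0b0010 ⊕ 0b0011 = 0b0001.
C[3]: S = E(K, 0b0011) = 0b1100; 0b1000 ⊕ 0b1100 = 0b0100.
C[4]: S = E(K, 0b1100) = 0b0101; 0b1001 ⊕ 0b0101 = 0b1100.
C[5]: S = E(K, 0b0101) = 0b1110; 0b1001 ⊕ 0b1110 = 0b0111.
C[6]: S = E(K, 0b1110) = 0b0111; 0b0101 ⊕ 0b0111 = 0b0010.

C[1] = 0b0100, C[2] = 0b0001, C[3] = 0b0100, C[4] = 0b1100, C[5] = 0b0111, C[6] = 0b0010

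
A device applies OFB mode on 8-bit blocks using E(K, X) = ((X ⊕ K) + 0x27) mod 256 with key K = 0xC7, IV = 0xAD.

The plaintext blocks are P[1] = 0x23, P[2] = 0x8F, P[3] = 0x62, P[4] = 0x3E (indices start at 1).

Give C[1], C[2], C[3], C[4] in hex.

C[1] = 0xB2, C[2] = 0xF2, C[3] = 0x83, C[4] = 0x73

OFB encryption: S_i = E(K, S_{i−1}) with S_{0} = IV; C_i = P_i ⊕ S_i.
C[1]: S = E(K, 0xAD) = 0x91; 0x23 ⊕ 0x91 = 0xB2.
C[2]: S = E(K, 0x91) = 0x7D; 0x8F ⊕ 0x7D = 0xF2.
C[3]: S = E(K, 0x7D) = 0xE1; 0x62 ⊕ 0xE1 = 0x83.
C[4]: S = E(K, 0xE1) = 0x4D; 0x3E ⊕ 0x4D = 0x73.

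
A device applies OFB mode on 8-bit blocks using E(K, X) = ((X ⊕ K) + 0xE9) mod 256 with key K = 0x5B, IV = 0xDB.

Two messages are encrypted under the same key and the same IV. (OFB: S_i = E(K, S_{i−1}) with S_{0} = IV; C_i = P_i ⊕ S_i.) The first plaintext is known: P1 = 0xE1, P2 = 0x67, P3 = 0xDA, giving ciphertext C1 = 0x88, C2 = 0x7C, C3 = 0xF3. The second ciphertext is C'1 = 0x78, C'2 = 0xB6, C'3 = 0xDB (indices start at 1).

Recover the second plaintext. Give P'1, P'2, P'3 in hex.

In OFB with a reused IV, both messages share the same keystream S_i, so C_i ⊕ C'_i = P_i ⊕ P'_i and thus P'_i = P_i ⊕ C_i ⊕ C'_i.
P'1: 0xE1 ⊕ 0x88 ⊕ 0x78 = 0x11.
P'2: 0x67 ⊕ 0x7C ⊕ 0xB6 = 0xAD.
P'3: 0xDA ⊕ 0xF3 ⊕ 0xDB = 0xF2.

P'1 = 0x11, P'2 = 0xAD, P'3 = 0xF2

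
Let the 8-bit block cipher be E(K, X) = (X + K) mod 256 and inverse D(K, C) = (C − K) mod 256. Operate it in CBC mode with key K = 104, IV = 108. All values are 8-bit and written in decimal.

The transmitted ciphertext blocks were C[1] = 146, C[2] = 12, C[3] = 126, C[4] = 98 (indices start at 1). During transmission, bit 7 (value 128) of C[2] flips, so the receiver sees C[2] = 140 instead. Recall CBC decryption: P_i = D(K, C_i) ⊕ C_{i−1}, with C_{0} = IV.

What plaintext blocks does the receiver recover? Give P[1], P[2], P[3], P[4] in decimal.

P[1] = 70, P[2] = 182, P[3] = 154, P[4] = 132

Only C[2] changed, to 140. In CBC, a change in C_i garbles P_i and flips the same bit in P_{i+1}. Decrypting the received ciphertext:
P[1]: D(K, 146) = 42; 42 ⊕ 108 = 70.
P[2]: D(K, 140) = 36; 36 ⊕ 146 = 182.
P[3]: D(K, 126) = 22; 22 ⊕ 140 = 154.
P[4]: D(K, 98) = 250; 250 ⊕ 126 = 132.
Blocks that differ from the original plaintext: P[2], P[3].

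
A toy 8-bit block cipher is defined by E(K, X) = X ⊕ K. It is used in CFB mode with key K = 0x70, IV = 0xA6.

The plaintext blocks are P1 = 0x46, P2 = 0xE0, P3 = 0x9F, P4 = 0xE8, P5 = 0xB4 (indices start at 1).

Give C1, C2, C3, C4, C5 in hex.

C1 = 0x90, C2 = 0x00, C3 = 0xEF, C4 = 0x77, C5 = 0xB3

CFB encryption: C_i = P_i ⊕ E(K, C_{i−1}), with C_{0} = IV.
C1: E(K, 0xA6) = 0xD6; 0x46 ⊕ 0xD6 = 0x90.
C2: E(K, 0x90) = 0xE0; 0xE0 ⊕ 0xE0 = 0x00.
C3: E(K, 0x00) = 0x70; 0x9F ⊕ 0x70 = 0xEF.
C4: E(K, 0xEF) = 0x9F; 0xE8 ⊕ 0x9F = 0x77.
C5: E(K, 0x77) = 0x07; 0xB4 ⊕ 0x07 = 0xB3.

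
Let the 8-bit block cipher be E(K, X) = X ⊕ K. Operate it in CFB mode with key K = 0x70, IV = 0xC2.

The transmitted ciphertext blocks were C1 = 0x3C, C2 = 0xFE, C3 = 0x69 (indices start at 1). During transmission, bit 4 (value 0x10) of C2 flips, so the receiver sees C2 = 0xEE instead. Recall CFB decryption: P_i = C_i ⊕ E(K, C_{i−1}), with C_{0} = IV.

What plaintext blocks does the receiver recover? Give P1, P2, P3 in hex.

P1 = 0x8E, P2 = 0xA2, P3 = 0xF7

Only C2 changed, to 0xEE. In CFB, a change in C_i flips the same bit in P_i and garbles P_{i+1}. Decrypting the received ciphertext:
P1: E(K, 0xC2) = 0xB2; 0x3C ⊕ 0xB2 = 0x8E.
P2: E(K, 0x3C) = 0x4C; 0xEE ⊕ 0x4C = 0xA2.
P3: E(K, 0xEE) = 0x9E; 0x69 ⊕ 0x9E = 0xF7.
Blocks that differ from the original plaintext: P2, P3.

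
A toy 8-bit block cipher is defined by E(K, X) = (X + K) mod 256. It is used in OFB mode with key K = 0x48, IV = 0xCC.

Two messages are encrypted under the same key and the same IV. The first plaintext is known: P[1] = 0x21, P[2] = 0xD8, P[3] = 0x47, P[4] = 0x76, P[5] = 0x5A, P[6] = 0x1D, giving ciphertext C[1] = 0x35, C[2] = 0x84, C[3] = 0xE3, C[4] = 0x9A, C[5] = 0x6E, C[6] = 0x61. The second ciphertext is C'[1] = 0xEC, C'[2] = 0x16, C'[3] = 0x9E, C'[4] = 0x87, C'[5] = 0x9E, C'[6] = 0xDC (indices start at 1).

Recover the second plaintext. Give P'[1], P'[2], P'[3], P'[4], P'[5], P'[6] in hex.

In OFB with a reused IV, both messages share the same keystream S_i, so C_i ⊕ C'_i = P_i ⊕ P'_i and thus P'_i = P_i ⊕ C_i ⊕ C'_i.
P'[1]: 0x21 ⊕ 0x35 ⊕ 0xEC = 0xF8.
P'[2]: 0xD8 ⊕ 0x84 ⊕ 0x16 = 0x4A.
P'[3]: 0x47 ⊕ 0xE3 ⊕ 0x9E = 0x3A.
P'[4]: 0x76 ⊕ 0x9A ⊕ 0x87 = 0x6B.
P'[5]: 0x5A ⊕ 0x6E ⊕ 0x9E = 0xAA.
P'[6]: 0x1D ⊕ 0x61 ⊕ 0xDC = 0xA0.

P'[1] = 0xF8, P'[2] = 0x4A, P'[3] = 0x3A, P'[4] = 0x6B, P'[5] = 0xAA, P'[6] = 0xA0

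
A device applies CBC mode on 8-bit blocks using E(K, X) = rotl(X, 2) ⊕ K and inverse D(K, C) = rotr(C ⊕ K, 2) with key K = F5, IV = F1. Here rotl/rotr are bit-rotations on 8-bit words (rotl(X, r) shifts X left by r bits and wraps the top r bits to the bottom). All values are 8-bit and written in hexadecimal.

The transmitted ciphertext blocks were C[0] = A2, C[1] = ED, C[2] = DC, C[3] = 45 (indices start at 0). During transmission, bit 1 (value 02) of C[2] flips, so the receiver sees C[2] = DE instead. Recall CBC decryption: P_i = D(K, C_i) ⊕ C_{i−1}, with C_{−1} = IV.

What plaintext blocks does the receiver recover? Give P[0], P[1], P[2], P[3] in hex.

P[0] = 24, P[1] = A4, P[2] = 27, P[3] = F2

Only C[2] changed, to DE. In CBC, a change in C_i garbles P_i and flips the same bit in P_{i+1}. Decrypting the received ciphertext:
P[0]: D(K, A2) = D5; D5 ⊕ F1 = 24.
P[1]: D(K, ED) = 06; 06 ⊕ A2 = A4.
P[2]: D(K, DE) = CA; CA ⊕ ED = 27.
P[3]: D(K, 45) = 2C; 2C ⊕ DE = F2.
Blocks that differ from the original plaintext: P[2], P[3].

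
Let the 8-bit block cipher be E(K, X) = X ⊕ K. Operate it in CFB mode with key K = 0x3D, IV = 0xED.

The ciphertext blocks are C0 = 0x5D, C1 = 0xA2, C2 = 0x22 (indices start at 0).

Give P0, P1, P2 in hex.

P0 = 0x8D, P1 = 0xC2, P2 = 0xBD

CFB decryption: P_i = C_i ⊕ E(K, C_{i−1}), with C_{−1} = IV.
P0: E(K, 0xED) = 0xD0; 0x5D ⊕ 0xD0 = 0x8D.
P1: E(K, 0x5D) = 0x60; 0xA2 ⊕ 0x60 = 0xC2.
P2: E(K, 0xA2) = 0x9F; 0x22 ⊕ 0x9F = 0xBD.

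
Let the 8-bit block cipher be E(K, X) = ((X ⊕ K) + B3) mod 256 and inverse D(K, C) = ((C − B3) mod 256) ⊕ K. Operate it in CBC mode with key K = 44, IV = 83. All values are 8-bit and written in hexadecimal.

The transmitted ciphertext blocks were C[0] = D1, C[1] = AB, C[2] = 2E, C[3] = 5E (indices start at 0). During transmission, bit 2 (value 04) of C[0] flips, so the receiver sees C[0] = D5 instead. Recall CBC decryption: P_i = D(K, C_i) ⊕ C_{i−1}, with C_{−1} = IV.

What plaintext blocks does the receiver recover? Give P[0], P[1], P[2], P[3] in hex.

P[0] = E5, P[1] = 69, P[2] = 94, P[3] = C1

Only C[0] changed, to D5. In CBC, a change in C_i garbles P_i and flips the same bit in P_{i+1}. Decrypting the received ciphertext:
P[0]: D(K, D5) = 66; 66 ⊕ 83 = E5.
P[1]: D(K, AB) = BC; BC ⊕ D5 = 69.
P[2]: D(K, 2E) = 3F; 3F ⊕ AB = 94.
P[3]: D(K, 5E) = EF; EF ⊕ 2E = C1.
Blocks that differ from the original plaintext: P[0], P[1].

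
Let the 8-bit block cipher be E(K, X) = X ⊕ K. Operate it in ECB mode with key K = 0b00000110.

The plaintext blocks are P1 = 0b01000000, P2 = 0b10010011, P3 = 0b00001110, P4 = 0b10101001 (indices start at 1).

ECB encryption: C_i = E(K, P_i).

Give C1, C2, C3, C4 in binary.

C1 = 0b01000110, C2 = 0b10010101, C3 = 0b00001000, C4 = 0b10101111

C1: E(K, 0b01000000) = 0b01000110.
C2: E(K, 0b10010011) = 0b10010101.
C3: E(K, 0b00001110) = 0b00001000.
C4: E(K, 0b10101001) = 0b10101111.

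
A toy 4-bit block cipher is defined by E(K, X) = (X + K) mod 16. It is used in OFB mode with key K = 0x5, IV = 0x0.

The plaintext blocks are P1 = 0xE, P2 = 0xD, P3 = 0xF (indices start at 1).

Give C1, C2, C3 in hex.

OFB encryption: S_i = E(K, S_{i−1}) with S_{0} = IV; C_i = P_i ⊕ S_i.
C1: S = E(K, 0x0) = 0x5; 0xE ⊕ 0x5 = 0xB.
C2: S = E(K, 0x5) = 0xA; 0xD ⊕ 0xA = 0x7.
C3: S = E(K, 0xA) = 0xF; 0xF ⊕ 0xF = 0x0.

C1 = 0xB, C2 = 0x7, C3 = 0x0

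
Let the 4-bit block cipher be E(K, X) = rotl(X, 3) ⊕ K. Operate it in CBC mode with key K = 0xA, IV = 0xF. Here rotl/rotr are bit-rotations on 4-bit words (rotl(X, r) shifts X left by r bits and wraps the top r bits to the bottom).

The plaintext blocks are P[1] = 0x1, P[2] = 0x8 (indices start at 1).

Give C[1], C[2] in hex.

C[1] = 0xD, C[2] = 0x0

CBC encryption: C_i = E(K, P_i ⊕ C_{i−1}), with C_{0} = IV.
C[1]: P[1] ⊕ 0xF = 0xE; E(K, 0xE) = 0xD.
C[2]: P[2] ⊕ 0xD = 0x5; E(K, 0x5) = 0x0.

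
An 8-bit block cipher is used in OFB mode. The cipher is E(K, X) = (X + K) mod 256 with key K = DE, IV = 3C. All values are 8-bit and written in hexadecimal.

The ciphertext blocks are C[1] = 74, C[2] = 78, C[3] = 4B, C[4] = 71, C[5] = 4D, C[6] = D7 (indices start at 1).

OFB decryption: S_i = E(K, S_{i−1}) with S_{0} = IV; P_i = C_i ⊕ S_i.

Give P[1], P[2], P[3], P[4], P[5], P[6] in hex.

P[1]: S = E(K, 3C) = 1A; 74 ⊕ 1A = 6E.
P[2]: S = E(K, 1A) = F8; 78 ⊕ F8 = 80.
P[3]: S = E(K, F8) = D6; 4B ⊕ D6 = 9D.
P[4]: S = E(K, D6) = B4; 71 ⊕ B4 = C5.
P[5]: S = E(K, B4) = 92; 4D ⊕ 92 = DF.
P[6]: S = E(K, 92) = 70; D7 ⊕ 70 = A7.

P[1] = 6E, P[2] = 80, P[3] = 9D, P[4] = C5, P[5] = DF, P[6] = A7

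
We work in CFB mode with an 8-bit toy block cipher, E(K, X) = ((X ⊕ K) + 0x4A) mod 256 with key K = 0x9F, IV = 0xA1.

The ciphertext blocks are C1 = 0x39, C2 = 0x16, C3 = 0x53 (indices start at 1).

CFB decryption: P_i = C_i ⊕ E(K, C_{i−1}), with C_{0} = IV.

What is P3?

P3: E(K, 0x16) = 0xD3; 0x53 ⊕ 0xD3 = 0x80.

P3 = 0x80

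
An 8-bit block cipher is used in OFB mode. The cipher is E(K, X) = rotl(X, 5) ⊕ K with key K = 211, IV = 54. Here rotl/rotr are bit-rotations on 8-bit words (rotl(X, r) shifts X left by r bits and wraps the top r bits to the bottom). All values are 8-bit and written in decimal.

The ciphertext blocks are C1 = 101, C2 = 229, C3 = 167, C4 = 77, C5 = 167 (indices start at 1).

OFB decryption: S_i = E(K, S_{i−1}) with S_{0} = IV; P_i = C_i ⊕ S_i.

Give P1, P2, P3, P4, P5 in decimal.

P1: S = E(K, 54) = 21; 101 ⊕ 21 = 112.
P2: S = E(K, 21) = 113; 229 ⊕ 113 = 148.
P3: S = E(K, 113) = 253; 167 ⊕ 253 = 90.
P4: S = E(K, 253) = 108; 77 ⊕ 108 = 33.
P5: S = E(K, 108) = 94; 167 ⊕ 94 = 249.

P1 = 112, P2 = 148, P3 = 90, P4 = 33, P5 = 249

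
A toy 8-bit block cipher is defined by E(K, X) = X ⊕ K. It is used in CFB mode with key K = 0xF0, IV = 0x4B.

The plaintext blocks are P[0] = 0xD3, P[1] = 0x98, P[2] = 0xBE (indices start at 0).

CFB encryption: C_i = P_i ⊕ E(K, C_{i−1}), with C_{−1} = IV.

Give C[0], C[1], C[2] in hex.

C[0] = 0x68, C[1] = 0x00, C[2] = 0x4E

C[0]: E(K, 0x4B) = 0xBB; 0xD3 ⊕ 0xBB = 0x68.
C[1]: E(K, 0x68) = 0x98; 0x98 ⊕ 0x98 = 0x00.
C[2]: E(K, 0x00) = 0xF0; 0xBE ⊕ 0xF0 = 0x4E.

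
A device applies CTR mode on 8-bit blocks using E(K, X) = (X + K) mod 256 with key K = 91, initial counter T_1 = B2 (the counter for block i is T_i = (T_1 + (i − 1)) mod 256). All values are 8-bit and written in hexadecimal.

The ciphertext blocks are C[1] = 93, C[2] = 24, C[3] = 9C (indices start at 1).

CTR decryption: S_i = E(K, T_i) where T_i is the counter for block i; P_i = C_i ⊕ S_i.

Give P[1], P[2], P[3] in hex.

P[1]: T = B2, S = E(K, T) = 43; 93 ⊕ 43 = D0.
P[2]: T = B3, S = E(K, T) = 44; 24 ⊕ 44 = 60.
P[3]: T = B4, S = E(K, T) = 45; 9C ⊕ 45 = D9.

P[1] = D0, P[2] = 60, P[3] = D9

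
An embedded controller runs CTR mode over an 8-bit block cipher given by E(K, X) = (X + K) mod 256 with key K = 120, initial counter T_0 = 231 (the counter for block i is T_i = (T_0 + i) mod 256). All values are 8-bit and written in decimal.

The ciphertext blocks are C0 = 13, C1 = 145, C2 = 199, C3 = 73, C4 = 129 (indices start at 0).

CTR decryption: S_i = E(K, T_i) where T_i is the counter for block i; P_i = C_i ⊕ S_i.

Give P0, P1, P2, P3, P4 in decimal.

P0: T = 231, S = E(K, T) = 95; 13 ⊕ 95 = 82.
P1: T = 232, S = E(K, T) = 96; 145 ⊕ 96 = 241.
P2: T = 233, S = E(K, T) = 97; 199 ⊕ 97 = 166.
P3: T = 234, S = E(K, T) = 98; 73 ⊕ 98 = 43.
P4: T = 235, S = E(K, T) = 99; 129 ⊕ 99 = 226.

P0 = 82, P1 = 241, P2 = 166, P3 = 43, P4 = 226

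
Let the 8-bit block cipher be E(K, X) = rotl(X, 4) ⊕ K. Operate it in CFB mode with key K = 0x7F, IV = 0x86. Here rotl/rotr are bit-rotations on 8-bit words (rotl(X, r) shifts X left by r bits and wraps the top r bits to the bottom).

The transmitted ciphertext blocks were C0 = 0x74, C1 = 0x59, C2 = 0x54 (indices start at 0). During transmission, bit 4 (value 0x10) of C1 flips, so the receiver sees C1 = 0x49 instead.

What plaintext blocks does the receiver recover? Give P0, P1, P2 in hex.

P0 = 0x63, P1 = 0x71, P2 = 0xBF

CFB decryption: P_i = C_i ⊕ E(K, C_{i−1}), with C_{−1} = IV.
Only C1 changed, to 0x49. In CFB, a change in C_i flips the same bit in P_i and garbles P_{i+1}. Decrypting the received ciphertext:
P0: E(K, 0x86) = 0x17; 0x74 ⊕ 0x17 = 0x63.
P1: E(K, 0x74) = 0x38; 0x49 ⊕ 0x38 = 0x71.
P2: E(K, 0x49) = 0xEB; 0x54 ⊕ 0xEB = 0xBF.
Blocks that differ from the original plaintext: P1, P2.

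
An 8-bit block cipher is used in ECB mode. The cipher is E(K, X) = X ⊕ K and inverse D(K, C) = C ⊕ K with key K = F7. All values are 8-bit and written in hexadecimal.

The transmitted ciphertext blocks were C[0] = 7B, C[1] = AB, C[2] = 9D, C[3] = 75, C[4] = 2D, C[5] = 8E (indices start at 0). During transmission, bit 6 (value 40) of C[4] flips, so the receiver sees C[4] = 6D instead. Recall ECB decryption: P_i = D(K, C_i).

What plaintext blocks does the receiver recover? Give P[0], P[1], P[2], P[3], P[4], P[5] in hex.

Only C[4] changed, to 6D. In ECB, a change in C_i affects only P_i. Decrypting the received ciphertext:
P[0]: D(K, 7B) = 8C.
P[1]: D(K, AB) = 5C.
P[2]: D(K, 9D) = 6A.
P[3]: D(K, 75) = 82.
P[4]: D(K, 6D) = 9A.
P[5]: D(K, 8E) = 79.
Blocks that differ from the original plaintext: P[4].

P[0] = 8C, P[1] = 5C, P[2] = 6A, P[3] = 82, P[4] = 9A, P[5] = 79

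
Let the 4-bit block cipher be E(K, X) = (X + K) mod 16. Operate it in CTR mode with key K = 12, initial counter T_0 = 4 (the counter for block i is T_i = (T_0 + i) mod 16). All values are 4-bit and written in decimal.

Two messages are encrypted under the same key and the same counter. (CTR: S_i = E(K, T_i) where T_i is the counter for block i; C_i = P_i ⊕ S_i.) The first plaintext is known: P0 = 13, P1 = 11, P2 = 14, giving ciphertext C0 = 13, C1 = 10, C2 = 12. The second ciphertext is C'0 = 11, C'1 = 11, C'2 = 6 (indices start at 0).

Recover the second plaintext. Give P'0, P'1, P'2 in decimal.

P'0 = 11, P'1 = 10, P'2 = 4

In CTR with a reused counter, both messages share the same keystream S_i, so C_i ⊕ C'_i = P_i ⊕ P'_i and thus P'_i = P_i ⊕ C_i ⊕ C'_i.
P'0: 13 ⊕ 13 ⊕ 11 = 11.
P'1: 11 ⊕ 10 ⊕ 11 = 10.
P'2: 14 ⊕ 12 ⊕ 6 = 4.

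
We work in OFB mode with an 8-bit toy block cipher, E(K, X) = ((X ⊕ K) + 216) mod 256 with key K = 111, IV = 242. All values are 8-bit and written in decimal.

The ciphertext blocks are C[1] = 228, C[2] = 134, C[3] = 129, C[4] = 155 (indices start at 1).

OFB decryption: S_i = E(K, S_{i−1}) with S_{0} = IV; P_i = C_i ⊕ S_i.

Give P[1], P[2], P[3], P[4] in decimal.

P[1]: S = E(K, 242) = 117; 228 ⊕ 117 = 145.
P[2]: S = E(K, 117) = 242; 134 ⊕ 242 = 116.
P[3]: S = E(K, 242) = 117; 129 ⊕ 117 = 244.
P[4]: S = E(K, 117) = 242; 155 ⊕ 242 = 105.

P[1] = 145, P[2] = 116, P[3] = 244, P[4] = 105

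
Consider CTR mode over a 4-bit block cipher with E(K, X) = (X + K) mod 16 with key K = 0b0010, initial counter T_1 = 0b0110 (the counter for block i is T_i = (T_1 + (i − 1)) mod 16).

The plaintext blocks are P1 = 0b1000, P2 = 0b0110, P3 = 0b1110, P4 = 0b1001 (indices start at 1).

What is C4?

C4 = 0b0010

CTR encryption: S_i = E(K, T_i) where T_i is the counter for block i; C_i = P_i ⊕ S_i.
C1: T = 0b0110, S = E(K, T) = 0b1000; 0b1000 ⊕ 0b1000 = 0b0000.
C2: T = 0b0111, S = E(K, T) = 0b1001; 0b0110 ⊕ 0b1001 = 0b1111.
C3: T = 0b1000, S = E(K, T) = 0b1010; 0b1110 ⊕ 0b1010 = 0b0100.
C4: T = 0b1001, S = E(K, T) = 0b1011; 0b1001 ⊕ 0b1011 = 0b0010.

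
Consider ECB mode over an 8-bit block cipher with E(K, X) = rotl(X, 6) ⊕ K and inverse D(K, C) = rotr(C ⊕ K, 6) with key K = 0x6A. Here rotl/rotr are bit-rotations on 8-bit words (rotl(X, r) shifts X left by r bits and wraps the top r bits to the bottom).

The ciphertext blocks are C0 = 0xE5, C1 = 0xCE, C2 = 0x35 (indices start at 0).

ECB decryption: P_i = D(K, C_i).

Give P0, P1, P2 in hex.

P0 = 0x3E, P1 = 0x92, P2 = 0x7D

P0: D(K, 0xE5) = 0x3E.
P1: D(K, 0xCE) = 0x92.
P2: D(K, 0x35) = 0x7D.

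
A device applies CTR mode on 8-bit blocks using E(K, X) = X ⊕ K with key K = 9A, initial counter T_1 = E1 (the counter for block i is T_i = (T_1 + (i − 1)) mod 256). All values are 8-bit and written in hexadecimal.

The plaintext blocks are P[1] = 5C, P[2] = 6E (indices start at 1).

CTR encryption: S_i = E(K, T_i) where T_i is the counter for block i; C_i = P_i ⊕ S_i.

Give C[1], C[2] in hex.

C[1] = 27, C[2] = 16

C[1]: T = E1, S = E(K, T) = 7B; 5C ⊕ 7B = 27.
C[2]: T = E2, S = E(K, T) = 78; 6E ⊕ 78 = 16.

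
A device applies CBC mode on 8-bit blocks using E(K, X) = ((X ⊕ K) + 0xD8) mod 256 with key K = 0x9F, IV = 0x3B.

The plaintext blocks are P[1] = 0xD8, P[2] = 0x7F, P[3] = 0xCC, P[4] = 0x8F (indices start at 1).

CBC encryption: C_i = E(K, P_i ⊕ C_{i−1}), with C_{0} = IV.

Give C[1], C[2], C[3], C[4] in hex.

C[1] = 0x54, C[2] = 0x8C, C[3] = 0xB7, C[4] = 0x7F

C[1]: P[1] ⊕ 0x3B = 0xE3; E(K, 0xE3) = 0x54.
C[2]: P[2] ⊕ 0x54 = 0x2B; E(K, 0x2B) = 0x8C.
C[3]: P[3] ⊕ 0x8C = 0x40; E(K, 0x40) = 0xB7.
C[4]: P[4] ⊕ 0xB7 = 0x38; E(K, 0x38) = 0x7F.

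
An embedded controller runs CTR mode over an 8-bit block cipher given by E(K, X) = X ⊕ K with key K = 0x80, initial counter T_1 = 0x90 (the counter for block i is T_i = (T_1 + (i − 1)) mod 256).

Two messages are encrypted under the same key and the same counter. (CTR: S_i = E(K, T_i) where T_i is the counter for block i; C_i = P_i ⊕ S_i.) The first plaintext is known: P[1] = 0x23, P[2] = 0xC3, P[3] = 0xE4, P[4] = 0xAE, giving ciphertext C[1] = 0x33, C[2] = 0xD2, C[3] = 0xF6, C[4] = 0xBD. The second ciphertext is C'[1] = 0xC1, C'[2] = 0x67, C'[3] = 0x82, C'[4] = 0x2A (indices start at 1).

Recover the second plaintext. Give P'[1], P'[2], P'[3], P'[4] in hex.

In CTR with a reused counter, both messages share the same keystream S_i, so C_i ⊕ C'_i = P_i ⊕ P'_i and thus P'_i = P_i ⊕ C_i ⊕ C'_i.
P'[1]: 0x23 ⊕ 0x33 ⊕ 0xC1 = 0xD1.
P'[2]: 0xC3 ⊕ 0xD2 ⊕ 0x67 = 0x76.
P'[3]: 0xE4 ⊕ 0xF6 ⊕ 0x82 = 0x90.
P'[4]: 0xAE ⊕ 0xBD ⊕ 0x2A = 0x39.

P'[1] = 0xD1, P'[2] = 0x76, P'[3] = 0x90, P'[4] = 0x39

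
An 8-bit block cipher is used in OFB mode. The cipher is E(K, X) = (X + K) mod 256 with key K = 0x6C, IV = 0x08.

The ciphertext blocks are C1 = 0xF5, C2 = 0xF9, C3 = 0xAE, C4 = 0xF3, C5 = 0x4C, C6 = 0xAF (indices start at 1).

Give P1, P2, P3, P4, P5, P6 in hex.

OFB decryption: S_i = E(K, S_{i−1}) with S_{0} = IV; P_i = C_i ⊕ S_i.
P1: S = E(K, 0x08) = 0x74; 0xF5 ⊕ 0x74 = 0x81.
P2: S = E(K, 0x74) = 0xE0; 0xF9 ⊕ 0xE0 = 0x19.
P3: S = E(K, 0xE0) = 0x4C; 0xAE ⊕ 0x4C = 0xE2.
P4: S = E(K, 0x4C) = 0xB8; 0xF3 ⊕ 0xB8 = 0x4B.
P5: S = E(K, 0xB8) = 0x24; 0x4C ⊕ 0x24 = 0x68.
P6: S = E(K, 0x24) = 0x90; 0xAF ⊕ 0x90 = 0x3F.

P1 = 0x81, P2 = 0x19, P3 = 0xE2, P4 = 0x4B, P5 = 0x68, P6 = 0x3F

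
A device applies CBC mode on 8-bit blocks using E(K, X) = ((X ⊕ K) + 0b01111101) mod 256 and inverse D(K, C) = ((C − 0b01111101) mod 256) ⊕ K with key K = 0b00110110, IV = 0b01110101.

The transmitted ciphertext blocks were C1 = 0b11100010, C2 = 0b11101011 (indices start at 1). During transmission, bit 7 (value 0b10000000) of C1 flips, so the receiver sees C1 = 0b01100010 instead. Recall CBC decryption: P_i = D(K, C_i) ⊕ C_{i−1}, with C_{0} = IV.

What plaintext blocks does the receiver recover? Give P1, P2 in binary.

Only C1 changed, to 0b01100010. In CBC, a change in C_i garbles P_i and flips the same bit in P_{i+1}. Decrypting the received ciphertext:
P1: D(K, 0b01100010) = 0b11010011; 0b11010011 ⊕ 0b01110101 = 0b10100110.
P2: D(K, 0b11101011) = 0b01011000; 0b01011000 ⊕ 0b01100010 = 0b00111010.
Blocks that differ from the original plaintext: P1, P2.

P1 = 0b10100110, P2 = 0b00111010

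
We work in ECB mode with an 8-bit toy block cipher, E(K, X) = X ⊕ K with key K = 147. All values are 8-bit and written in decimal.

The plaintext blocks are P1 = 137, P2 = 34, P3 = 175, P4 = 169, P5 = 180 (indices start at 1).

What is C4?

C4 = 58

ECB encryption: C_i = E(K, P_i).
C4: E(K, 169) = 58.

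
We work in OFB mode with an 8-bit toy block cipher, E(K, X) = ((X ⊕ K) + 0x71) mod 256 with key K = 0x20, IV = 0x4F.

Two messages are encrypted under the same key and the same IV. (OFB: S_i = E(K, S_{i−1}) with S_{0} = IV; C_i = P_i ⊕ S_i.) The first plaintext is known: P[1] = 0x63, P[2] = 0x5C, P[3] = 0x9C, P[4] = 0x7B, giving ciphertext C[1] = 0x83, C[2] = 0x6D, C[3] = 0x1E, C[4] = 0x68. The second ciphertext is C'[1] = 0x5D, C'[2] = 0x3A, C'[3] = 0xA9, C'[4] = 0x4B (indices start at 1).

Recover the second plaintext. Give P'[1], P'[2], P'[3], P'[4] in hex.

In OFB with a reused IV, both messages share the same keystream S_i, so C_i ⊕ C'_i = P_i ⊕ P'_i and thus P'_i = P_i ⊕ C_i ⊕ C'_i.
P'[1]: 0x63 ⊕ 0x83 ⊕ 0x5D = 0xBD.
P'[2]: 0x5C ⊕ 0x6D ⊕ 0x3A = 0x0B.
P'[3]: 0x9C ⊕ 0x1E ⊕ 0xA9 = 0x2B.
P'[4]: 0x7B ⊕ 0x68 ⊕ 0x4B = 0x58.

P'[1] = 0xBD, P'[2] = 0x0B, P'[3] = 0x2B, P'[4] = 0x58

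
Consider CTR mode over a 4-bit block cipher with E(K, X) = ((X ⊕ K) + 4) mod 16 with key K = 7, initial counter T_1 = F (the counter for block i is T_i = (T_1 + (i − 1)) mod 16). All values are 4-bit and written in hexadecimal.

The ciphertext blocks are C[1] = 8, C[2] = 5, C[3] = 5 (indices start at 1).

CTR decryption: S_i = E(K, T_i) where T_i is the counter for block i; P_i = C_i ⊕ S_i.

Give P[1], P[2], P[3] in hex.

P[1]: T = F, S = E(K, T) = C; 8 ⊕ C = 4.
P[2]: T = 0, S = E(K, T) = B; 5 ⊕ B = E.
P[3]: T = 1, S = E(K, T) = A; 5 ⊕ A = F.

P[1] = 4, P[2] = E, P[3] = F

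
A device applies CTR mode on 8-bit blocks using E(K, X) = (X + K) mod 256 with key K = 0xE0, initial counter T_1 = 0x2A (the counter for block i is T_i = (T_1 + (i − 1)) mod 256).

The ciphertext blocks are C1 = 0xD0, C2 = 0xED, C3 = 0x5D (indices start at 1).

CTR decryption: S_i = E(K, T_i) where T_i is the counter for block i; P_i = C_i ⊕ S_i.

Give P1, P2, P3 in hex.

P1 = 0xDA, P2 = 0xE6, P3 = 0x51

P1: T = 0x2A, S = E(K, T) = 0x0A; 0xD0 ⊕ 0x0A = 0xDA.
P2: T = 0x2B, S = E(K, T) = 0x0B; 0xED ⊕ 0x0B = 0xE6.
P3: T = 0x2C, S = E(K, T) = 0x0C; 0x5D ⊕ 0x0C = 0x51.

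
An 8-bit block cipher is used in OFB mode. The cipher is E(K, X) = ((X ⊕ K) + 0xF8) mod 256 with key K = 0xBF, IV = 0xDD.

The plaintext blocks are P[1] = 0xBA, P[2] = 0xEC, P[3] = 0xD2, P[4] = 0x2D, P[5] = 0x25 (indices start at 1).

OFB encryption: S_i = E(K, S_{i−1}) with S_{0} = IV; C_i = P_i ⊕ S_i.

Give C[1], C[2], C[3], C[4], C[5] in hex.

C[1]: S = E(K, 0xDD) = 0x5A; 0xBA ⊕ 0x5A = 0xE0.
C[2]: S = E(K, 0x5A) = 0xDD; 0xEC ⊕ 0xDD = 0x31.
C[3]: S = E(K, 0xDD) = 0x5A; 0xD2 ⊕ 0x5A = 0x88.
C[4]: S = E(K, 0x5A) = 0xDD; 0x2D ⊕ 0xDD = 0xF0.
C[5]: S = E(K, 0xDD) = 0x5A; 0x25 ⊕ 0x5A = 0x7F.

C[1] = 0xE0, C[2] = 0x31, C[3] = 0x88, C[4] = 0xF0, C[5] = 0x7F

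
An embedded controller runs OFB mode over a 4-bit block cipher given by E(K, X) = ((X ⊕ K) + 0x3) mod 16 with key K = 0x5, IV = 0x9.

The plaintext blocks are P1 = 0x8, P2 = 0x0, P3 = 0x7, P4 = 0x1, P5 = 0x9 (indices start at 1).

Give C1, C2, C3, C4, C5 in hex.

OFB encryption: S_i = E(K, S_{i−1}) with S_{0} = IV; C_i = P_i ⊕ S_i.
C1: S = E(K, 0x9) = 0xF; 0x8 ⊕ 0xF = 0x7.
C2: S = E(K, 0xF) = 0xD; 0x0 ⊕ 0xD = 0xD.
C3: S = E(K, 0xD) = 0xB; 0x7 ⊕ 0xB = 0xC.
C4: S = E(K, 0xB) = 0x1; 0x1 ⊕ 0x1 = 0x0.
C5: S = E(K, 0x1) = 0x7; 0x9 ⊕ 0x7 = 0xE.

C1 = 0x7, C2 = 0xD, C3 = 0xC, C4 = 0x0, C5 = 0xE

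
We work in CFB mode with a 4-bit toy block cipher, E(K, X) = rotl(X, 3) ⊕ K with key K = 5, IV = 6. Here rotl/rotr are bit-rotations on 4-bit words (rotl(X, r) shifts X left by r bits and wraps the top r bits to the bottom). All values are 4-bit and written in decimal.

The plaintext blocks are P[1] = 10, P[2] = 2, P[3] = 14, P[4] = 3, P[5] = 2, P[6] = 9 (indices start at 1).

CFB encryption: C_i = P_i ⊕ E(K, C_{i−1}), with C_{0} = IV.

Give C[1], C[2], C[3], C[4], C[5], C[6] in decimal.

C[1]: E(K, 6) = 6; 10 ⊕ 6 = 12.
C[2]: E(K, 12) = 3; 2 ⊕ 3 = 1.
C[3]: E(K, 1) = 13; 14 ⊕ 13 = 3.
C[4]: E(K, 3) = 12; 3 ⊕ 12 = 15.
C[5]: E(K, 15) = 10; 2 ⊕ 10 = 8.
C[6]: E(K, 8) = 1; 9 ⊕ 1 = 8.

C[1] = 12, C[2] = 1, C[3] = 3, C[4] = 15, C[5] = 8, C[6] = 8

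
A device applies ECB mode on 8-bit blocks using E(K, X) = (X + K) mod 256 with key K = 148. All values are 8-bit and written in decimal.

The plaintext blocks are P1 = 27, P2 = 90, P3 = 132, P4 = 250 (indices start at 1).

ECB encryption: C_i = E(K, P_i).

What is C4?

C4 = 142

C4: E(K, 250) = 142.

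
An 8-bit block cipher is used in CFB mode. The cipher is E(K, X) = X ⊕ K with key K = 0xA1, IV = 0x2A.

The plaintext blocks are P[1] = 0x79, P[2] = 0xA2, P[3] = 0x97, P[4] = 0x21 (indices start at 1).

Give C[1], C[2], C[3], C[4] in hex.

CFB encryption: C_i = P_i ⊕ E(K, C_{i−1}), with C_{0} = IV.
C[1]: E(K, 0x2A) = 0x8B; 0x79 ⊕ 0x8B = 0xF2.
C[2]: E(K, 0xF2) = 0x53; 0xA2 ⊕ 0x53 = 0xF1.
C[3]: E(K, 0xF1) = 0x50; 0x97 ⊕ 0x50 = 0xC7.
C[4]: E(K, 0xC7) = 0x66; 0x21 ⊕ 0x66 = 0x47.

C[1] = 0xF2, C[2] = 0xF1, C[3] = 0xC7, C[4] = 0x47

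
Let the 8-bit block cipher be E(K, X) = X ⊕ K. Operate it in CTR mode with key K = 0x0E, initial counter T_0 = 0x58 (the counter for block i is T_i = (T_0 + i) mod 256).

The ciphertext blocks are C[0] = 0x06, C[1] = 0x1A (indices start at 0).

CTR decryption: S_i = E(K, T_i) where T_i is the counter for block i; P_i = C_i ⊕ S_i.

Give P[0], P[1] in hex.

P[0]: T = 0x58, S = E(K, T) = 0x56; 0x06 ⊕ 0x56 = 0x50.
P[1]: T = 0x59, S = E(K, T) = 0x57; 0x1A ⊕ 0x57 = 0x4D.

P[0] = 0x50, P[1] = 0x4D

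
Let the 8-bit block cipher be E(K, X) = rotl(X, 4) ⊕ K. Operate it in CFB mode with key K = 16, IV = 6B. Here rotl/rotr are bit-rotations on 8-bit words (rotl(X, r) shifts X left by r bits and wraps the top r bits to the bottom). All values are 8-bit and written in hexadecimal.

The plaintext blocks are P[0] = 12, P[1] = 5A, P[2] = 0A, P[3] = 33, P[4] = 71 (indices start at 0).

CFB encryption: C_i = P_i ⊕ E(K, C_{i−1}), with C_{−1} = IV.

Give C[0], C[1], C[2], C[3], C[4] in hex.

C[0] = B2, C[1] = 67, C[2] = 6A, C[3] = 83, C[4] = 5F

C[0]: E(K, 6B) = A0; 12 ⊕ A0 = B2.
C[1]: E(K, B2) = 3D; 5A ⊕ 3D = 67.
C[2]: E(K, 67) = 60; 0A ⊕ 60 = 6A.
C[3]: E(K, 6A) = B0; 33 ⊕ B0 = 83.
C[4]: E(K, 83) = 2E; 71 ⊕ 2E = 5F.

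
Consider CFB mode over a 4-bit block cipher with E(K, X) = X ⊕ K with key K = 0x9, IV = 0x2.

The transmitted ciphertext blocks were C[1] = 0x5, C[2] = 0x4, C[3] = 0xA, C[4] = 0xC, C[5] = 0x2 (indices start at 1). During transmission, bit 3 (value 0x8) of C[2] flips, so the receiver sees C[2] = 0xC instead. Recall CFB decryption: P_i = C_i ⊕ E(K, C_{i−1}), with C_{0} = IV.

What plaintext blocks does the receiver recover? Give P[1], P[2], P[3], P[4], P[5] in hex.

Only C[2] changed, to 0xC. In CFB, a change in C_i flips the same bit in P_i and garbles P_{i+1}. Decrypting the received ciphertext:
P[1]: E(K, 0x2) = 0xB; 0x5 ⊕ 0xB = 0xE.
P[2]: E(K, 0x5) = 0xC; 0xC ⊕ 0xC = 0x0.
P[3]: E(K, 0xC) = 0x5; 0xA ⊕ 0x5 = 0xF.
P[4]: E(K, 0xA) = 0x3; 0xC ⊕ 0x3 = 0xF.
P[5]: E(K, 0xC) = 0x5; 0x2 ⊕ 0x5 = 0x7.
Blocks that differ from the original plaintext: P[2], P[3].

P[1] = 0xE, P[2] = 0x0, P[3] = 0xF, P[4] = 0xF, P[5] = 0x7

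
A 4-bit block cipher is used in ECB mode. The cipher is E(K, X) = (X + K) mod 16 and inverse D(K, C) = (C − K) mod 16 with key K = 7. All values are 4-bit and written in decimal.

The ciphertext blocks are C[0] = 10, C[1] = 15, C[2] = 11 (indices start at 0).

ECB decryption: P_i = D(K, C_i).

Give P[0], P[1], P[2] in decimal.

P[0]: D(K, 10) = 3.
P[1]: D(K, 15) = 8.
P[2]: D(K, 11) = 4.

P[0] = 3, P[1] = 8, P[2] = 4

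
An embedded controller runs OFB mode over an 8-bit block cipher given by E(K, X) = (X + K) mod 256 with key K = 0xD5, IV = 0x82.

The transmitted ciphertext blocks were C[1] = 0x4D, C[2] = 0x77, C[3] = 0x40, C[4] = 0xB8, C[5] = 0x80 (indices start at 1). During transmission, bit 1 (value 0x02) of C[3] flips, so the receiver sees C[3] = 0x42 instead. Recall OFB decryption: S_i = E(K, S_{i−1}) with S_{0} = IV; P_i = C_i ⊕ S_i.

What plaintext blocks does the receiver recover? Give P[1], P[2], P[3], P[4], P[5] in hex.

Only C[3] changed, to 0x42. In OFB, a change in C_i flips the same bit in P_i only; the keystream is unaffected. Decrypting the received ciphertext:
P[1]: S = E(K, 0x82) = 0x57; 0x4D ⊕ 0x57 = 0x1A.
P[2]: S = E(K, 0x57) = 0x2C; 0x77 ⊕ 0x2C = 0x5B.
P[3]: S = E(K, 0x2C) = 0x01; 0x42 ⊕ 0x01 = 0x43.
P[4]: S = E(K, 0x01) = 0xD6; 0xB8 ⊕ 0xD6 = 0x6E.
P[5]: S = E(K, 0xD6) = 0xAB; 0x80 ⊕ 0xAB = 0x2B.
Blocks that differ from the original plaintext: P[3].

P[1] = 0x1A, P[2] = 0x5B, P[3] = 0x43, P[4] = 0x6E, P[5] = 0x2B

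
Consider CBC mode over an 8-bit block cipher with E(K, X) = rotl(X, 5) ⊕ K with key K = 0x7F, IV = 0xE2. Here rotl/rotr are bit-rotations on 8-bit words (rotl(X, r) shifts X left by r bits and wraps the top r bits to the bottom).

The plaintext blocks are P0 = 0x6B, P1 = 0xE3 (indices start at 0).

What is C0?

CBC encryption: C_i = E(K, P_i ⊕ C_{i−1}), with C_{−1} = IV.
C0: P0 ⊕ 0xE2 = 0x89; E(K, 0x89) = 0x4E.

C0 = 0x4E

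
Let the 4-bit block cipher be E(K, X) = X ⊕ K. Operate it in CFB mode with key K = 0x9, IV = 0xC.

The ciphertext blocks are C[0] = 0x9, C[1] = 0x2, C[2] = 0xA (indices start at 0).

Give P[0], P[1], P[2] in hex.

P[0] = 0xC, P[1] = 0x2, P[2] = 0x1

CFB decryption: P_i = C_i ⊕ E(K, C_{i−1}), with C_{−1} = IV.
P[0]: E(K, 0xC) = 0x5; 0x9 ⊕ 0x5 = 0xC.
P[1]: E(K, 0x9) = 0x0; 0x2 ⊕ 0x0 = 0x2.
P[2]: E(K, 0x2) = 0xB; 0xA ⊕ 0xB = 0x1.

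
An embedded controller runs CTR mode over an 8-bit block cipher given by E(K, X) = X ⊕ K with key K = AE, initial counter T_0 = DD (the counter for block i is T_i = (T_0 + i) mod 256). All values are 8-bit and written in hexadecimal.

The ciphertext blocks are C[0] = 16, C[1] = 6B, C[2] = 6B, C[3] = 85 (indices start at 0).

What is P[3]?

CTR decryption: S_i = E(K, T_i) where T_i is the counter for block i; P_i = C_i ⊕ S_i.
P[3]: T = E0, S = E(K, T) = 4E; 85 ⊕ 4E = CB.

P[3] = CB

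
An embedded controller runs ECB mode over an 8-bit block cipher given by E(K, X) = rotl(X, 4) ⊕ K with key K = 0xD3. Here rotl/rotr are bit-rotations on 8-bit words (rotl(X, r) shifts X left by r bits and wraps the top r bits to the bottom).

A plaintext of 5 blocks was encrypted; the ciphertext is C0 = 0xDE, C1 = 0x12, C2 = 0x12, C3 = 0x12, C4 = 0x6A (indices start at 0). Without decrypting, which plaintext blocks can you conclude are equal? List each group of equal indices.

ECB encrypts each block independently with the same key, so equal ciphertext blocks imply equal plaintext blocks.
C1 = C2 = C3 = 0x12, so P1 = P2 = P3.

P1 = P2 = P3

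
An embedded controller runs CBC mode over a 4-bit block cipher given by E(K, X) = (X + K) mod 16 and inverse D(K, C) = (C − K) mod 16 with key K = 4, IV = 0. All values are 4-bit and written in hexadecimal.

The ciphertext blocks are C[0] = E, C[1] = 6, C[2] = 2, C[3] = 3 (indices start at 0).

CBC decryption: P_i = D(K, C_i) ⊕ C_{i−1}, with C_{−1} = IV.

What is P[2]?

P[2] = 8

P[2]: D(K, 2) = E; E ⊕ 6 = 8.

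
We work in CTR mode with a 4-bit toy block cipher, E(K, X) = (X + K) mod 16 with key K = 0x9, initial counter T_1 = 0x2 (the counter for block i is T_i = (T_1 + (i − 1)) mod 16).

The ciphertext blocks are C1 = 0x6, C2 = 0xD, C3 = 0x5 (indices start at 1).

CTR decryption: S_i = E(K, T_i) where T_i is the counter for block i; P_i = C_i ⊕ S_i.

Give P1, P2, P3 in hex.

P1 = 0xD, P2 = 0x1, P3 = 0x8

P1: T = 0x2, S = E(K, T) = 0xB; 0x6 ⊕ 0xB = 0xD.
P2: T = 0x3, S = E(K, T) = 0xC; 0xD ⊕ 0xC = 0x1.
P3: T = 0x4, S = E(K, T) = 0xD; 0x5 ⊕ 0xD = 0x8.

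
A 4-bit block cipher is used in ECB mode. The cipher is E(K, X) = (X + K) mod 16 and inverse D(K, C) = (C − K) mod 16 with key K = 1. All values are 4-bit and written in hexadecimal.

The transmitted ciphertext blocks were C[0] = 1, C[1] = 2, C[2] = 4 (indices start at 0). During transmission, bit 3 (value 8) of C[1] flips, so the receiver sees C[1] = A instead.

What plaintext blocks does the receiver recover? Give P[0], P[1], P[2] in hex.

ECB decryption: P_i = D(K, C_i).
Only C[1] changed, to A. In ECB, a change in C_i affects only P_i. Decrypting the received ciphertext:
P[0]: D(K, 1) = 0.
P[1]: D(K, A) = 9.
P[2]: D(K, 4) = 3.
Blocks that differ from the original plaintext: P[1].

P[0] = 0, P[1] = 9, P[2] = 3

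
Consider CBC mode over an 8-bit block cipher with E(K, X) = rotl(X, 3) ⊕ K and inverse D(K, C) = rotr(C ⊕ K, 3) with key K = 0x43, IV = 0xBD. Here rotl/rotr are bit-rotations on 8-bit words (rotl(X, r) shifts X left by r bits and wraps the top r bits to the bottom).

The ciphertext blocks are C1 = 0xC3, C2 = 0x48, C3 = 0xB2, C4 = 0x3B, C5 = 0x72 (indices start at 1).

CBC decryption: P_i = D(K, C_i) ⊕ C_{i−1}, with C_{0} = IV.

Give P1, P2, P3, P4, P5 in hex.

P1: D(K, 0xC3) = 0x10; 0x10 ⊕ 0xBD = 0xAD.
P2: D(K, 0x48) = 0x61; 0x61 ⊕ 0xC3 = 0xA2.
P3: D(K, 0xB2) = 0x3E; 0x3E ⊕ 0x48 = 0x76.
P4: D(K, 0x3B) = 0x0F; 0x0F ⊕ 0xB2 = 0xBD.
P5: D(K, 0x72) = 0x26; 0x26 ⊕ 0x3B = 0x1D.

P1 = 0xAD, P2 = 0xA2, P3 = 0x76, P4 = 0xBD, P5 = 0x1D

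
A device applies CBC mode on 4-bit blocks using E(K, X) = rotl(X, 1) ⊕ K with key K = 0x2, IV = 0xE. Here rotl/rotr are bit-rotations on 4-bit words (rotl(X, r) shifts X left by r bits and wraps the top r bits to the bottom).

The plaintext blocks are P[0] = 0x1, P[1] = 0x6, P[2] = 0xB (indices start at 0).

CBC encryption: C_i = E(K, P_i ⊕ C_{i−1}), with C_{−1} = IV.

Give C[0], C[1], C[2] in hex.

C[0]: P[0] ⊕ 0xE = 0xF; E(K, 0xF) = 0xD.
C[1]: P[1] ⊕ 0xD = 0xB; E(K, 0xB) = 0x5.
C[2]: P[2] ⊕ 0x5 = 0xE; E(K, 0xE) = 0xF.

C[0] = 0xD, C[1] = 0x5, C[2] = 0xF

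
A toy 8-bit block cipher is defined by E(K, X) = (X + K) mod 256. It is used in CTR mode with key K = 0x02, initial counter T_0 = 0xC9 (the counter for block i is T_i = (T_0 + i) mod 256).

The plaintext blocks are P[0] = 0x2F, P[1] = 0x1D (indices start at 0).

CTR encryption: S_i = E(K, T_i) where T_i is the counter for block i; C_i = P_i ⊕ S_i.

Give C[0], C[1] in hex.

C[0]: T = 0xC9, S = E(K, T) = 0xCB; 0x2F ⊕ 0xCB = 0xE4.
C[1]: T = 0xCA, S = E(K, T) = 0xCC; 0x1D ⊕ 0xCC = 0xD1.

C[0] = 0xE4, C[1] = 0xD1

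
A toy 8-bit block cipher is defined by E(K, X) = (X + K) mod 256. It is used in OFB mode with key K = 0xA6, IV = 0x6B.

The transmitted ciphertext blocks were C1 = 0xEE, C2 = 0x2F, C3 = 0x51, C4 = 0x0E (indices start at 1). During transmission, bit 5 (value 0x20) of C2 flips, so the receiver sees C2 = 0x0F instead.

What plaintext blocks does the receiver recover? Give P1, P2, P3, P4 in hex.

OFB decryption: S_i = E(K, S_{i−1}) with S_{0} = IV; P_i = C_i ⊕ S_i.
Only C2 changed, to 0x0F. In OFB, a change in C_i flips the same bit in P_i only; the keystream is unaffected. Decrypting the received ciphertext:
P1: S = E(K, 0x6B) = 0x11; 0xEE ⊕ 0x11 = 0xFF.
P2: S = E(K, 0x11) = 0xB7; 0x0F ⊕ 0xB7 = 0xB8.
P3: S = E(K, 0xB7) = 0x5D; 0x51 ⊕ 0x5D = 0x0C.
P4: S = E(K, 0x5D) = 0x03; 0x0E ⊕ 0x03 = 0x0D.
Blocks that differ from the original plaintext: P2.

P1 = 0xFF, P2 = 0xB8, P3 = 0x0C, P4 = 0x0D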